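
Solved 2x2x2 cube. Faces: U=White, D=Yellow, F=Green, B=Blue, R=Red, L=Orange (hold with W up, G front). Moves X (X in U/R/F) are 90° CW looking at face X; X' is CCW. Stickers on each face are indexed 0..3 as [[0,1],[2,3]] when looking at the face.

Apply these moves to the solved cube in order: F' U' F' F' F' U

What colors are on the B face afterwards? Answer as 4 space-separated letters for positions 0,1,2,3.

Answer: B O B B

Derivation:
After move 1 (F'): F=GGGG U=WWRR R=YRYR D=OOYY L=OWOW
After move 2 (U'): U=WRWR F=OWGG R=GGYR B=YRBB L=BBOW
After move 3 (F'): F=WGOG U=WRGY R=OGOR D=BWYY L=BROW
After move 4 (F'): F=GGWO U=WROO R=WGBR D=RWYY L=BYOG
After move 5 (F'): F=GOGW U=WRWB R=WGRR D=YGYY L=BOOO
After move 6 (U): U=WWBR F=WGGW R=YRRR B=BOBB L=GOOO
Query: B face = BOBB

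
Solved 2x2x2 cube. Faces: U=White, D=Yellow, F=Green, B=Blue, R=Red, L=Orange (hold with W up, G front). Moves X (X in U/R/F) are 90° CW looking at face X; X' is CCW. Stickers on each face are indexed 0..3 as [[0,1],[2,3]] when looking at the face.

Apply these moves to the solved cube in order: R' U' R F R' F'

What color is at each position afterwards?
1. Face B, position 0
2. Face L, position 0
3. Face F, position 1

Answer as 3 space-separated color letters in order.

After move 1 (R'): R=RRRR U=WBWB F=GWGW D=YGYG B=YBYB
After move 2 (U'): U=BBWW F=OOGW R=GWRR B=RRYB L=YBOO
After move 3 (R): R=RGRW U=BOWW F=OGGG D=YYYR B=WRBB
After move 4 (F): F=GOGG U=BOOB R=WGWW D=RRYR L=YYOY
After move 5 (R'): R=GWWW U=BBOW F=GOGB D=ROYG B=RRRB
After move 6 (F'): F=OBGG U=BBGW R=OWRW D=YYYG L=YWOO
Query 1: B[0] = R
Query 2: L[0] = Y
Query 3: F[1] = B

Answer: R Y B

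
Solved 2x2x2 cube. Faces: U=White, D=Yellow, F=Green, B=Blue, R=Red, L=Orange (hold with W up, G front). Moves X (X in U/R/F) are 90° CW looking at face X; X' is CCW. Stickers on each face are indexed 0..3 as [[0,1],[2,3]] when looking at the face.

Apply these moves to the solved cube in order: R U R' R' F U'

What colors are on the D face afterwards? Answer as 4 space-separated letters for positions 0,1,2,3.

After move 1 (R): R=RRRR U=WGWG F=GYGY D=YBYB B=WBWB
After move 2 (U): U=WWGG F=RRGY R=WBRR B=OOWB L=GYOO
After move 3 (R'): R=BRWR U=WWGO F=RWGG D=YRYY B=BOBB
After move 4 (R'): R=RRBW U=WBGB F=RWGO D=YWYG B=YORB
After move 5 (F): F=GROW U=WBOY R=GRBW D=BRYG L=GYOW
After move 6 (U'): U=BYWO F=GYOW R=GRBW B=GRRB L=YOOW
Query: D face = BRYG

Answer: B R Y G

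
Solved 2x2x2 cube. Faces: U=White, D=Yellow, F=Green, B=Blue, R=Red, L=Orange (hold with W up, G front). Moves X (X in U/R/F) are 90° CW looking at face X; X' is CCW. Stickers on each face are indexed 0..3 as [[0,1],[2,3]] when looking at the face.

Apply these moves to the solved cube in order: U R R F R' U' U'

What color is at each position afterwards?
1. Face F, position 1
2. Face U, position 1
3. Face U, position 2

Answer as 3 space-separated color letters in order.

Answer: O O R

Derivation:
After move 1 (U): U=WWWW F=RRGG R=BBRR B=OOBB L=GGOO
After move 2 (R): R=RBRB U=WRWG F=RYGY D=YBYO B=WOWB
After move 3 (R): R=RRBB U=WYWY F=RBGO D=YWYW B=GORB
After move 4 (F): F=GROB U=WYOG R=WRYB D=BRYW L=GYOW
After move 5 (R'): R=RBWY U=WROG F=GYOG D=BRYB B=WORB
After move 6 (U'): U=RGWO F=GYOG R=GYWY B=RBRB L=WOOW
After move 7 (U'): U=GORW F=WOOG R=GYWY B=GYRB L=RBOW
Query 1: F[1] = O
Query 2: U[1] = O
Query 3: U[2] = R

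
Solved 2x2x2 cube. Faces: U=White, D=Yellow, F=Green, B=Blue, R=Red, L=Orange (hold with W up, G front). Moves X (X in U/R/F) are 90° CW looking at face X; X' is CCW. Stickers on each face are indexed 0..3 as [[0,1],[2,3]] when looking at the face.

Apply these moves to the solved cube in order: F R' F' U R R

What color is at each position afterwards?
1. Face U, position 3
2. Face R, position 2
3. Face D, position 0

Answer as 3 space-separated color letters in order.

Answer: G B Y

Derivation:
After move 1 (F): F=GGGG U=WWOO R=WRWR D=RRYY L=OYOY
After move 2 (R'): R=RRWW U=WBOB F=GWGO D=RGYG B=YBRB
After move 3 (F'): F=WOGG U=WBRW R=GRRW D=YYYG L=OBOO
After move 4 (U): U=RWWB F=GRGG R=YBRW B=OBRB L=WOOO
After move 5 (R): R=RYWB U=RRWG F=GYGG D=YRYO B=BBWB
After move 6 (R): R=WRBY U=RYWG F=GRGO D=YWYB B=GBRB
Query 1: U[3] = G
Query 2: R[2] = B
Query 3: D[0] = Y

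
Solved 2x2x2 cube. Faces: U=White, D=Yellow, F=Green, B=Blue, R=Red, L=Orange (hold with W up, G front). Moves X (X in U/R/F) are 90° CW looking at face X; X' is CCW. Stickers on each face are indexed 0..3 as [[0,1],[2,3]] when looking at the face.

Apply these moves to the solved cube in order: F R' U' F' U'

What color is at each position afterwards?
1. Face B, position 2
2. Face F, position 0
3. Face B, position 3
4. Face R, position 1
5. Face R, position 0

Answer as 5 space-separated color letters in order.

Answer: R Y B O Y

Derivation:
After move 1 (F): F=GGGG U=WWOO R=WRWR D=RRYY L=OYOY
After move 2 (R'): R=RRWW U=WBOB F=GWGO D=RGYG B=YBRB
After move 3 (U'): U=BBWO F=OYGO R=GWWW B=RRRB L=YBOY
After move 4 (F'): F=YOOG U=BBGW R=GWRW D=BYYG L=YOOW
After move 5 (U'): U=BWBG F=YOOG R=YORW B=GWRB L=RROW
Query 1: B[2] = R
Query 2: F[0] = Y
Query 3: B[3] = B
Query 4: R[1] = O
Query 5: R[0] = Y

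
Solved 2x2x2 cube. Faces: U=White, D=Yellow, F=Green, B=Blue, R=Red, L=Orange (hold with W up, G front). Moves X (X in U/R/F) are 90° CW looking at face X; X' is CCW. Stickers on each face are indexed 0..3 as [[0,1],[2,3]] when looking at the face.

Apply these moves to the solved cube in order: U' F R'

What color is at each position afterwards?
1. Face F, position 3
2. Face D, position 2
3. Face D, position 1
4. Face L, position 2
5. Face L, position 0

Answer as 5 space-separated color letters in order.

Answer: B Y O O B

Derivation:
After move 1 (U'): U=WWWW F=OOGG R=GGRR B=RRBB L=BBOO
After move 2 (F): F=GOGO U=WWOB R=WGWR D=RGYY L=BYOY
After move 3 (R'): R=GRWW U=WBOR F=GWGB D=ROYO B=YRGB
Query 1: F[3] = B
Query 2: D[2] = Y
Query 3: D[1] = O
Query 4: L[2] = O
Query 5: L[0] = B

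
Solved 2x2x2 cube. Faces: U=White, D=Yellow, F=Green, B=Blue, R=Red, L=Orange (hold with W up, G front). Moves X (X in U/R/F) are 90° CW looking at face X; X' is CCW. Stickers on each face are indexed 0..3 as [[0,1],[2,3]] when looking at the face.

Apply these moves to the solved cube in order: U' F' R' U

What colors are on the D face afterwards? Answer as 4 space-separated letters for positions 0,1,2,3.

Answer: B G Y G

Derivation:
After move 1 (U'): U=WWWW F=OOGG R=GGRR B=RRBB L=BBOO
After move 2 (F'): F=OGOG U=WWGR R=YGYR D=BOYY L=BWOW
After move 3 (R'): R=GRYY U=WBGR F=OWOR D=BGYG B=YROB
After move 4 (U): U=GWRB F=GROR R=YRYY B=BWOB L=OWOW
Query: D face = BGYG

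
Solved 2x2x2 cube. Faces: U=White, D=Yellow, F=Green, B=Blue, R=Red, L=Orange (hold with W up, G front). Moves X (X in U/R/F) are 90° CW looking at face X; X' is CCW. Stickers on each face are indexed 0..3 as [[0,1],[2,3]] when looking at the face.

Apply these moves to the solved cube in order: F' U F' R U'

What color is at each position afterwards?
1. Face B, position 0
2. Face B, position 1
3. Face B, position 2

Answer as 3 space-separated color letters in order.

Answer: O O W

Derivation:
After move 1 (F'): F=GGGG U=WWRR R=YRYR D=OOYY L=OWOW
After move 2 (U): U=RWRW F=YRGG R=BBYR B=OWBB L=GGOW
After move 3 (F'): F=RGYG U=RWBY R=OBOR D=GWYY L=GWOR
After move 4 (R): R=OORB U=RGBG F=RWYY D=GBYO B=YWWB
After move 5 (U'): U=GGRB F=GWYY R=RWRB B=OOWB L=YWOR
Query 1: B[0] = O
Query 2: B[1] = O
Query 3: B[2] = W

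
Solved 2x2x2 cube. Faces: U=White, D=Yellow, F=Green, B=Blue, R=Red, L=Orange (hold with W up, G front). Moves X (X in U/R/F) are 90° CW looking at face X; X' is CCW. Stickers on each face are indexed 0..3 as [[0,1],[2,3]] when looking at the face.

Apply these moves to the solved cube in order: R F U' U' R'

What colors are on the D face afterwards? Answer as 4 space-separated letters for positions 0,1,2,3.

Answer: R B Y Y

Derivation:
After move 1 (R): R=RRRR U=WGWG F=GYGY D=YBYB B=WBWB
After move 2 (F): F=GGYY U=WGOO R=WRGR D=RRYB L=OYOB
After move 3 (U'): U=GOWO F=OYYY R=GGGR B=WRWB L=WBOB
After move 4 (U'): U=OOGW F=WBYY R=OYGR B=GGWB L=WROB
After move 5 (R'): R=YROG U=OWGG F=WOYW D=RBYY B=BGRB
Query: D face = RBYY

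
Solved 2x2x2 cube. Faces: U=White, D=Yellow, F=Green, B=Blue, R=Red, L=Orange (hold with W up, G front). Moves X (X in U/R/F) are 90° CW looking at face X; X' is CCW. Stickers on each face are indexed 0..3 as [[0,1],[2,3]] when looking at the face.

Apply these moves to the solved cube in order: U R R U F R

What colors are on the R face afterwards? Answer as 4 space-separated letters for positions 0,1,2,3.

After move 1 (U): U=WWWW F=RRGG R=BBRR B=OOBB L=GGOO
After move 2 (R): R=RBRB U=WRWG F=RYGY D=YBYO B=WOWB
After move 3 (R): R=RRBB U=WYWY F=RBGO D=YWYW B=GORB
After move 4 (U): U=WWYY F=RRGO R=GOBB B=GGRB L=RBOO
After move 5 (F): F=GROR U=WWOB R=YOYB D=BGYW L=RYOW
After move 6 (R): R=YYBO U=WROR F=GGOW D=BRYG B=BGWB
Query: R face = YYBO

Answer: Y Y B O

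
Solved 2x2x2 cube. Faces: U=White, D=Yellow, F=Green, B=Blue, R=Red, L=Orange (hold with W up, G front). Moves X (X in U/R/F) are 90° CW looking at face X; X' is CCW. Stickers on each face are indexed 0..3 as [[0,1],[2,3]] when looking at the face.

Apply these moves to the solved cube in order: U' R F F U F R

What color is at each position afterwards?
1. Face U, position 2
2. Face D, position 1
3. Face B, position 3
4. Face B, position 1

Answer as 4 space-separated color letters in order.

Answer: R W B R

Derivation:
After move 1 (U'): U=WWWW F=OOGG R=GGRR B=RRBB L=BBOO
After move 2 (R): R=RGRG U=WOWG F=OYGY D=YBYR B=WRWB
After move 3 (F): F=GOYY U=WOOB R=WGGG D=RRYR L=BYOB
After move 4 (F): F=YGYO U=WOBY R=OGBG D=GWYR L=BROR
After move 5 (U): U=BWYO F=OGYO R=WRBG B=BRWB L=YGOR
After move 6 (F): F=YOOG U=BWRG R=YROG D=BWYR L=YGOW
After move 7 (R): R=OYGR U=BORG F=YWOR D=BWYB B=GRWB
Query 1: U[2] = R
Query 2: D[1] = W
Query 3: B[3] = B
Query 4: B[1] = R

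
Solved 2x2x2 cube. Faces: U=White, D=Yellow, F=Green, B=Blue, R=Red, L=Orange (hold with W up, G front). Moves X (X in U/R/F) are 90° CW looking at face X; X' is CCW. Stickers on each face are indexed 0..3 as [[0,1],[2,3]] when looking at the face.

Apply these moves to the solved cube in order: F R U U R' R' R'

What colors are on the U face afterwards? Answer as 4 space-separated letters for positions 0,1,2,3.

After move 1 (F): F=GGGG U=WWOO R=WRWR D=RRYY L=OYOY
After move 2 (R): R=WWRR U=WGOG F=GRGY D=RBYB B=OBWB
After move 3 (U): U=OWGG F=WWGY R=OBRR B=OYWB L=GROY
After move 4 (U): U=GOGW F=OBGY R=OYRR B=GRWB L=WWOY
After move 5 (R'): R=YROR U=GWGG F=OOGW D=RBYY B=BRBB
After move 6 (R'): R=RRYO U=GBGB F=OWGG D=ROYW B=YRBB
After move 7 (R'): R=RORY U=GBGY F=OBGB D=RWYG B=WROB
Query: U face = GBGY

Answer: G B G Y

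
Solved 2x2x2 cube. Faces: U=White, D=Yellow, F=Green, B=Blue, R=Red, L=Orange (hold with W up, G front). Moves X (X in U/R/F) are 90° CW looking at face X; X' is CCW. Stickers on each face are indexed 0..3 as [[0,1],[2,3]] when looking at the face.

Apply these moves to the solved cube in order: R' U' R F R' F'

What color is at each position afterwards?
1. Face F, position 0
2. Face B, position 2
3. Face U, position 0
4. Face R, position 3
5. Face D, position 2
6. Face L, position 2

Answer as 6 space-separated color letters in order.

After move 1 (R'): R=RRRR U=WBWB F=GWGW D=YGYG B=YBYB
After move 2 (U'): U=BBWW F=OOGW R=GWRR B=RRYB L=YBOO
After move 3 (R): R=RGRW U=BOWW F=OGGG D=YYYR B=WRBB
After move 4 (F): F=GOGG U=BOOB R=WGWW D=RRYR L=YYOY
After move 5 (R'): R=GWWW U=BBOW F=GOGB D=ROYG B=RRRB
After move 6 (F'): F=OBGG U=BBGW R=OWRW D=YYYG L=YWOO
Query 1: F[0] = O
Query 2: B[2] = R
Query 3: U[0] = B
Query 4: R[3] = W
Query 5: D[2] = Y
Query 6: L[2] = O

Answer: O R B W Y O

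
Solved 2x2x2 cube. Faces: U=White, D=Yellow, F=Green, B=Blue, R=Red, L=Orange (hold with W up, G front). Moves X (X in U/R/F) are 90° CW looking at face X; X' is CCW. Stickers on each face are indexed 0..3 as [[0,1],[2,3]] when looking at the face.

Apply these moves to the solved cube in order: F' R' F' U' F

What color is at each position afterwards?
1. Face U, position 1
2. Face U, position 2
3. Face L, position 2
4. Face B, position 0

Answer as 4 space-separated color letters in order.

After move 1 (F'): F=GGGG U=WWRR R=YRYR D=OOYY L=OWOW
After move 2 (R'): R=RRYY U=WBRB F=GWGR D=OGYG B=YBOB
After move 3 (F'): F=WRGG U=WBRY R=GROY D=WWYG L=OBOR
After move 4 (U'): U=BYWR F=OBGG R=WROY B=GROB L=YBOR
After move 5 (F): F=GOGB U=BYRB R=WRRY D=OWYG L=YWOW
Query 1: U[1] = Y
Query 2: U[2] = R
Query 3: L[2] = O
Query 4: B[0] = G

Answer: Y R O G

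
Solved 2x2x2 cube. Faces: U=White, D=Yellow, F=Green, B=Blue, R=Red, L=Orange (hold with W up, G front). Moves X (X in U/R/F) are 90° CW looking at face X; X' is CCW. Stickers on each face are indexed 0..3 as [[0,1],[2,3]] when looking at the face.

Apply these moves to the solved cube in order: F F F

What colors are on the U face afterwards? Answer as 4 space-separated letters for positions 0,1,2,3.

After move 1 (F): F=GGGG U=WWOO R=WRWR D=RRYY L=OYOY
After move 2 (F): F=GGGG U=WWYY R=OROR D=WWYY L=OROR
After move 3 (F): F=GGGG U=WWRR R=YRYR D=OOYY L=OWOW
Query: U face = WWRR

Answer: W W R R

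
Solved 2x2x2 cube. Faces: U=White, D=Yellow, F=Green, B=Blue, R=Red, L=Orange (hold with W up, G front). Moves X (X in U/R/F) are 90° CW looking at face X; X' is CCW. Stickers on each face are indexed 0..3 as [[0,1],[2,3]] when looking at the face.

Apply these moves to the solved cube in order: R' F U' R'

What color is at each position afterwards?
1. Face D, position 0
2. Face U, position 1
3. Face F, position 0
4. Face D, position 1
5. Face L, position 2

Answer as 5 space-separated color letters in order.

Answer: R Y O Y O

Derivation:
After move 1 (R'): R=RRRR U=WBWB F=GWGW D=YGYG B=YBYB
After move 2 (F): F=GGWW U=WBOO R=WRBR D=RRYG L=OYOG
After move 3 (U'): U=BOWO F=OYWW R=GGBR B=WRYB L=YBOG
After move 4 (R'): R=GRGB U=BYWW F=OOWO D=RYYW B=GRRB
Query 1: D[0] = R
Query 2: U[1] = Y
Query 3: F[0] = O
Query 4: D[1] = Y
Query 5: L[2] = O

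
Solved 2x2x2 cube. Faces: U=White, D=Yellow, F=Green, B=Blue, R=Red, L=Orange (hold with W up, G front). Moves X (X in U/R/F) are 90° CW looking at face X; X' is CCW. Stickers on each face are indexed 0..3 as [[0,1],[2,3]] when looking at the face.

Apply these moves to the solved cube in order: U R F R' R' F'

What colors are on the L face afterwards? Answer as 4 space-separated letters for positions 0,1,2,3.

Answer: G O O O

Derivation:
After move 1 (U): U=WWWW F=RRGG R=BBRR B=OOBB L=GGOO
After move 2 (R): R=RBRB U=WRWG F=RYGY D=YBYO B=WOWB
After move 3 (F): F=GRYY U=WROG R=WBGB D=RRYO L=GYOB
After move 4 (R'): R=BBWG U=WWOW F=GRYG D=RRYY B=OORB
After move 5 (R'): R=BGBW U=WROO F=GWYW D=RRYG B=YORB
After move 6 (F'): F=WWGY U=WRBB R=RGRW D=YBYG L=GOOO
Query: L face = GOOO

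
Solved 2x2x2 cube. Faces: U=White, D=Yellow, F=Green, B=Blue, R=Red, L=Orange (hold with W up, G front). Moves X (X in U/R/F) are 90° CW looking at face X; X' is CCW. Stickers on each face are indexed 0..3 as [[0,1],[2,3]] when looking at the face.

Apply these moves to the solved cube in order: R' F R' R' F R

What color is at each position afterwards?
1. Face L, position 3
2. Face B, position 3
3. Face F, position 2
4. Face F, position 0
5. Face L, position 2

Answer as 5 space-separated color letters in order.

Answer: B B Y W O

Derivation:
After move 1 (R'): R=RRRR U=WBWB F=GWGW D=YGYG B=YBYB
After move 2 (F): F=GGWW U=WBOO R=WRBR D=RRYG L=OYOG
After move 3 (R'): R=RRWB U=WYOY F=GBWO D=RGYW B=GBRB
After move 4 (R'): R=RBRW U=WROG F=GYWY D=RBYO B=WBGB
After move 5 (F): F=WGYY U=WRGY R=OBGW D=RRYO L=OROB
After move 6 (R): R=GOWB U=WGGY F=WRYO D=RGYW B=YBRB
Query 1: L[3] = B
Query 2: B[3] = B
Query 3: F[2] = Y
Query 4: F[0] = W
Query 5: L[2] = O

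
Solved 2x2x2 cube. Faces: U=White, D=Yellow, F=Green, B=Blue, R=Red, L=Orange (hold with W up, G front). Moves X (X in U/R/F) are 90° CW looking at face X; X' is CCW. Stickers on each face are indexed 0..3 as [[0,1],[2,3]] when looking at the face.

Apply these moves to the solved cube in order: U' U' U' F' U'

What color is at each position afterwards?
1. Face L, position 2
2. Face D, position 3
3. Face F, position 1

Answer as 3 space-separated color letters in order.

Answer: O Y W

Derivation:
After move 1 (U'): U=WWWW F=OOGG R=GGRR B=RRBB L=BBOO
After move 2 (U'): U=WWWW F=BBGG R=OORR B=GGBB L=RROO
After move 3 (U'): U=WWWW F=RRGG R=BBRR B=OOBB L=GGOO
After move 4 (F'): F=RGRG U=WWBR R=YBYR D=GOYY L=GWOW
After move 5 (U'): U=WRWB F=GWRG R=RGYR B=YBBB L=OOOW
Query 1: L[2] = O
Query 2: D[3] = Y
Query 3: F[1] = W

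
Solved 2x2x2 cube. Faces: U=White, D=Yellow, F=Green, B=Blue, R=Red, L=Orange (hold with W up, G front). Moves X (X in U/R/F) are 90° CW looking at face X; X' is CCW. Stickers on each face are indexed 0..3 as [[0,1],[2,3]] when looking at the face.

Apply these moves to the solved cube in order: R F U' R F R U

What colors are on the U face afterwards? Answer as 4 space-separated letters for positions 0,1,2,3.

After move 1 (R): R=RRRR U=WGWG F=GYGY D=YBYB B=WBWB
After move 2 (F): F=GGYY U=WGOO R=WRGR D=RRYB L=OYOB
After move 3 (U'): U=GOWO F=OYYY R=GGGR B=WRWB L=WBOB
After move 4 (R): R=GGRG U=GYWY F=ORYB D=RWYW B=OROB
After move 5 (F): F=YOBR U=GYBB R=WGYG D=RGYW L=WROW
After move 6 (R): R=YWGG U=GOBR F=YGBW D=ROYO B=BRYB
After move 7 (U): U=BGRO F=YWBW R=BRGG B=WRYB L=YGOW
Query: U face = BGRO

Answer: B G R O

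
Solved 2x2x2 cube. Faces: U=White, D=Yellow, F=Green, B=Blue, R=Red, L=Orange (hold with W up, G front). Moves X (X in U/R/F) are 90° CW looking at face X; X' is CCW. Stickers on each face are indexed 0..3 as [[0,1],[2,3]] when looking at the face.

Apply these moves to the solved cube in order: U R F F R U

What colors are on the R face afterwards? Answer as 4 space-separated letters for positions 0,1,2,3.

Answer: Y O B B

Derivation:
After move 1 (U): U=WWWW F=RRGG R=BBRR B=OOBB L=GGOO
After move 2 (R): R=RBRB U=WRWG F=RYGY D=YBYO B=WOWB
After move 3 (F): F=GRYY U=WROG R=WBGB D=RRYO L=GYOB
After move 4 (F): F=YGYR U=WRBY R=OBGB D=GWYO L=GROR
After move 5 (R): R=GOBB U=WGBR F=YWYO D=GWYW B=YORB
After move 6 (U): U=BWRG F=GOYO R=YOBB B=GRRB L=YWOR
Query: R face = YOBB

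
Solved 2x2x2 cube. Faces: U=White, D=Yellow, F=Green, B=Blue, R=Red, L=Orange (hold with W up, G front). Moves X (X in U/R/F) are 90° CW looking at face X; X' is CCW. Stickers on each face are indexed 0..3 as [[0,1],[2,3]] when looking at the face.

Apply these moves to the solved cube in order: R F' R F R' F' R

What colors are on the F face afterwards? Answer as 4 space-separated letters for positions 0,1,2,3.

Answer: Y W G O

Derivation:
After move 1 (R): R=RRRR U=WGWG F=GYGY D=YBYB B=WBWB
After move 2 (F'): F=YYGG U=WGRR R=BRYR D=OOYB L=OGOW
After move 3 (R): R=YBRR U=WYRG F=YOGB D=OWYW B=RBGB
After move 4 (F): F=GYBO U=WYWG R=RBGR D=RYYW L=OOOW
After move 5 (R'): R=BRRG U=WGWR F=GYBG D=RYYO B=WBYB
After move 6 (F'): F=YGGB U=WGBR R=YRRG D=OWYO L=OROW
After move 7 (R): R=RYGR U=WGBB F=YWGO D=OYYW B=RBGB
Query: F face = YWGO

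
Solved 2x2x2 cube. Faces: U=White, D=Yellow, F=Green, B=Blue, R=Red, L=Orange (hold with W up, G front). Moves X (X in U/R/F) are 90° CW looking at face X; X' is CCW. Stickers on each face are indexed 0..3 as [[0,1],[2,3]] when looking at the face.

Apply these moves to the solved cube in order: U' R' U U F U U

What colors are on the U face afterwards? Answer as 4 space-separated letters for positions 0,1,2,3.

After move 1 (U'): U=WWWW F=OOGG R=GGRR B=RRBB L=BBOO
After move 2 (R'): R=GRGR U=WBWR F=OWGW D=YOYG B=YRYB
After move 3 (U): U=WWRB F=GRGW R=YRGR B=BBYB L=OWOO
After move 4 (U): U=RWBW F=YRGW R=BBGR B=OWYB L=GROO
After move 5 (F): F=GYWR U=RWOR R=BBWR D=GBYG L=GYOO
After move 6 (U): U=ORRW F=BBWR R=OWWR B=GYYB L=GYOO
After move 7 (U): U=ROWR F=OWWR R=GYWR B=GYYB L=BBOO
Query: U face = ROWR

Answer: R O W R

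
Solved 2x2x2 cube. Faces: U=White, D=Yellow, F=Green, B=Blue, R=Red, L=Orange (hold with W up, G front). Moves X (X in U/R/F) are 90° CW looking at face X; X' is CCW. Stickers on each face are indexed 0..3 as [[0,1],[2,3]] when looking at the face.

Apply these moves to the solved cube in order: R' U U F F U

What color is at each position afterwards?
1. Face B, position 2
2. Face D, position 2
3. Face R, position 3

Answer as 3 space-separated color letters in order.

Answer: Y Y R

Derivation:
After move 1 (R'): R=RRRR U=WBWB F=GWGW D=YGYG B=YBYB
After move 2 (U): U=WWBB F=RRGW R=YBRR B=OOYB L=GWOO
After move 3 (U): U=BWBW F=YBGW R=OORR B=GWYB L=RROO
After move 4 (F): F=GYWB U=BWOR R=BOWR D=ROYG L=RYOG
After move 5 (F): F=WGBY U=BWGY R=OORR D=WBYG L=RROO
After move 6 (U): U=GBYW F=OOBY R=GWRR B=RRYB L=WGOO
Query 1: B[2] = Y
Query 2: D[2] = Y
Query 3: R[3] = R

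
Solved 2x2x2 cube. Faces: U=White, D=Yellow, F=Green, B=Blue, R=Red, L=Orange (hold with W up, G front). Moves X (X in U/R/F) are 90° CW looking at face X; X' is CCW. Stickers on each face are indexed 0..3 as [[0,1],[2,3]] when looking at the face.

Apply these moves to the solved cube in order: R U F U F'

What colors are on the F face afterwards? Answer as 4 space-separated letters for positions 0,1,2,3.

After move 1 (R): R=RRRR U=WGWG F=GYGY D=YBYB B=WBWB
After move 2 (U): U=WWGG F=RRGY R=WBRR B=OOWB L=GYOO
After move 3 (F): F=GRYR U=WWOY R=GBGR D=RWYB L=GYOB
After move 4 (U): U=OWYW F=GBYR R=OOGR B=GYWB L=GROB
After move 5 (F'): F=BRGY U=OWOG R=WORR D=RBYB L=GWOY
Query: F face = BRGY

Answer: B R G Y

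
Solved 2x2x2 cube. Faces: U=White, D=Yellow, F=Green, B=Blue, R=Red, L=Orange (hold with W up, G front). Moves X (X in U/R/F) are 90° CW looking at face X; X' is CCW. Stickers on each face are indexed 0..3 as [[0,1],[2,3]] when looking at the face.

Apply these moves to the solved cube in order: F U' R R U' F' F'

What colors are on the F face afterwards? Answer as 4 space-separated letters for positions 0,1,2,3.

Answer: W G B B

Derivation:
After move 1 (F): F=GGGG U=WWOO R=WRWR D=RRYY L=OYOY
After move 2 (U'): U=WOWO F=OYGG R=GGWR B=WRBB L=BBOY
After move 3 (R): R=WGRG U=WYWG F=ORGY D=RBYW B=OROB
After move 4 (R): R=RWGG U=WRWY F=OBGW D=ROYO B=GRYB
After move 5 (U'): U=RYWW F=BBGW R=OBGG B=RWYB L=GROY
After move 6 (F'): F=BWBG U=RYOG R=OBRG D=RYYO L=GWOW
After move 7 (F'): F=WGBB U=RYOR R=YBRG D=WWYO L=GGOO
Query: F face = WGBB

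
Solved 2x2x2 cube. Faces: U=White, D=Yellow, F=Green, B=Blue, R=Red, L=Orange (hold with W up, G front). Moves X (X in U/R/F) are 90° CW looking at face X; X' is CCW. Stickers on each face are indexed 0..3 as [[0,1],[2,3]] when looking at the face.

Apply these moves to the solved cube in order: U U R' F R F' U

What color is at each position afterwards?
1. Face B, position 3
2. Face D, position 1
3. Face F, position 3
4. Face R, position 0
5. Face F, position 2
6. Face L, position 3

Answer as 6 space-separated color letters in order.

Answer: B B W R G O

Derivation:
After move 1 (U): U=WWWW F=RRGG R=BBRR B=OOBB L=GGOO
After move 2 (U): U=WWWW F=BBGG R=OORR B=GGBB L=RROO
After move 3 (R'): R=OROR U=WBWG F=BWGW D=YBYG B=YGYB
After move 4 (F): F=GBWW U=WBOR R=WRGR D=OOYG L=RYOB
After move 5 (R): R=GWRR U=WBOW F=GOWG D=OYYY B=RGBB
After move 6 (F'): F=OGGW U=WBGR R=YWOR D=YBYY L=RWOO
After move 7 (U): U=GWRB F=YWGW R=RGOR B=RWBB L=OGOO
Query 1: B[3] = B
Query 2: D[1] = B
Query 3: F[3] = W
Query 4: R[0] = R
Query 5: F[2] = G
Query 6: L[3] = O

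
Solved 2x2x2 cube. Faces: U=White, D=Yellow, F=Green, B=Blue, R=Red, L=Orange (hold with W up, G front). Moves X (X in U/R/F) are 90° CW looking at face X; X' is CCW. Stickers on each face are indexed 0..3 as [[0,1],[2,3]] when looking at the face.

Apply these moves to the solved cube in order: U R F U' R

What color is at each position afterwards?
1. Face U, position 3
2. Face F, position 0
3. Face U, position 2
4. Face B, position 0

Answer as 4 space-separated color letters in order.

Answer: Y G W O

Derivation:
After move 1 (U): U=WWWW F=RRGG R=BBRR B=OOBB L=GGOO
After move 2 (R): R=RBRB U=WRWG F=RYGY D=YBYO B=WOWB
After move 3 (F): F=GRYY U=WROG R=WBGB D=RRYO L=GYOB
After move 4 (U'): U=RGWO F=GYYY R=GRGB B=WBWB L=WOOB
After move 5 (R): R=GGBR U=RYWY F=GRYO D=RWYW B=OBGB
Query 1: U[3] = Y
Query 2: F[0] = G
Query 3: U[2] = W
Query 4: B[0] = O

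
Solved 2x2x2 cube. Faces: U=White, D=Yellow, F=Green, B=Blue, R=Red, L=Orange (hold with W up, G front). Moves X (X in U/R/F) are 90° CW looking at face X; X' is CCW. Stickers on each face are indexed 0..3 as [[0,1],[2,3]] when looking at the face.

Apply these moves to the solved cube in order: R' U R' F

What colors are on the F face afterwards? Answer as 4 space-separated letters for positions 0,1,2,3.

Answer: G R B W

Derivation:
After move 1 (R'): R=RRRR U=WBWB F=GWGW D=YGYG B=YBYB
After move 2 (U): U=WWBB F=RRGW R=YBRR B=OOYB L=GWOO
After move 3 (R'): R=BRYR U=WYBO F=RWGB D=YRYW B=GOGB
After move 4 (F): F=GRBW U=WYOW R=BROR D=YBYW L=GYOR
Query: F face = GRBW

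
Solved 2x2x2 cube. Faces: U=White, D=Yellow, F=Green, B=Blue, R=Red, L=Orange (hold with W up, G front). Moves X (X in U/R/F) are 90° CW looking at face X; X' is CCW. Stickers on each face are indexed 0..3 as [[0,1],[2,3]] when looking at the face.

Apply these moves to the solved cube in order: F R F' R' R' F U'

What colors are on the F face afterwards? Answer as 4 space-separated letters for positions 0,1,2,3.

After move 1 (F): F=GGGG U=WWOO R=WRWR D=RRYY L=OYOY
After move 2 (R): R=WWRR U=WGOG F=GRGY D=RBYB B=OBWB
After move 3 (F'): F=RYGG U=WGWR R=BWRR D=YYYB L=OGOO
After move 4 (R'): R=WRBR U=WWWO F=RGGR D=YYYG B=BBYB
After move 5 (R'): R=RRWB U=WYWB F=RWGO D=YGYR B=GBYB
After move 6 (F): F=GROW U=WYOG R=WRBB D=WRYR L=OYOG
After move 7 (U'): U=YGWO F=OYOW R=GRBB B=WRYB L=GBOG
Query: F face = OYOW

Answer: O Y O W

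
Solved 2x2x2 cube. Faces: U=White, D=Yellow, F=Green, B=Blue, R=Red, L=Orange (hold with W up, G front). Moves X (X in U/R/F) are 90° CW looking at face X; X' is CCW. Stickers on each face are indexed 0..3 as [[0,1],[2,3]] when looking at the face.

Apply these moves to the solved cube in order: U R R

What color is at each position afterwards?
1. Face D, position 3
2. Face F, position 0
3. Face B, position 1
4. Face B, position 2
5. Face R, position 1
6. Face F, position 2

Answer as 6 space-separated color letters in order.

After move 1 (U): U=WWWW F=RRGG R=BBRR B=OOBB L=GGOO
After move 2 (R): R=RBRB U=WRWG F=RYGY D=YBYO B=WOWB
After move 3 (R): R=RRBB U=WYWY F=RBGO D=YWYW B=GORB
Query 1: D[3] = W
Query 2: F[0] = R
Query 3: B[1] = O
Query 4: B[2] = R
Query 5: R[1] = R
Query 6: F[2] = G

Answer: W R O R R G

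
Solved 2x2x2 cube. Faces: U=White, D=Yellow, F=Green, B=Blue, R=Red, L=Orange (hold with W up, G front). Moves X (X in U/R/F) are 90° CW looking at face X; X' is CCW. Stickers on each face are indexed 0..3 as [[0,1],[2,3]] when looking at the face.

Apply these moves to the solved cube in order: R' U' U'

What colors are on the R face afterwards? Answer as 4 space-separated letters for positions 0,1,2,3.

After move 1 (R'): R=RRRR U=WBWB F=GWGW D=YGYG B=YBYB
After move 2 (U'): U=BBWW F=OOGW R=GWRR B=RRYB L=YBOO
After move 3 (U'): U=BWBW F=YBGW R=OORR B=GWYB L=RROO
Query: R face = OORR

Answer: O O R R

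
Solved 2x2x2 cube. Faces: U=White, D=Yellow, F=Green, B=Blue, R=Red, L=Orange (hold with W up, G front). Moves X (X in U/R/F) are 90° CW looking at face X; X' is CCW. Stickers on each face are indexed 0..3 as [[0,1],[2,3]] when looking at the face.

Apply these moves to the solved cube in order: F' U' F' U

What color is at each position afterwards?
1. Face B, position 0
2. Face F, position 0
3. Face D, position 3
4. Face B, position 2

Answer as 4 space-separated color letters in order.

After move 1 (F'): F=GGGG U=WWRR R=YRYR D=OOYY L=OWOW
After move 2 (U'): U=WRWR F=OWGG R=GGYR B=YRBB L=BBOW
After move 3 (F'): F=WGOG U=WRGY R=OGOR D=BWYY L=BROW
After move 4 (U): U=GWYR F=OGOG R=YROR B=BRBB L=WGOW
Query 1: B[0] = B
Query 2: F[0] = O
Query 3: D[3] = Y
Query 4: B[2] = B

Answer: B O Y B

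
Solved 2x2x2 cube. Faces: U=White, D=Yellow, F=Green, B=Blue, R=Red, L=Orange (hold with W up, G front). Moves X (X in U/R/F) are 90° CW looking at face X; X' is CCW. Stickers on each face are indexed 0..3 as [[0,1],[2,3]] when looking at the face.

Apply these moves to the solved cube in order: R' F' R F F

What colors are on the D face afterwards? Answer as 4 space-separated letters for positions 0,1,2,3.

After move 1 (R'): R=RRRR U=WBWB F=GWGW D=YGYG B=YBYB
After move 2 (F'): F=WWGG U=WBRR R=GRYR D=OOYG L=OBOW
After move 3 (R): R=YGRR U=WWRG F=WOGG D=OYYY B=RBBB
After move 4 (F): F=GWGO U=WWWB R=RGGR D=RYYY L=OOOY
After move 5 (F): F=GGOW U=WWYO R=WGBR D=GRYY L=OROY
Query: D face = GRYY

Answer: G R Y Y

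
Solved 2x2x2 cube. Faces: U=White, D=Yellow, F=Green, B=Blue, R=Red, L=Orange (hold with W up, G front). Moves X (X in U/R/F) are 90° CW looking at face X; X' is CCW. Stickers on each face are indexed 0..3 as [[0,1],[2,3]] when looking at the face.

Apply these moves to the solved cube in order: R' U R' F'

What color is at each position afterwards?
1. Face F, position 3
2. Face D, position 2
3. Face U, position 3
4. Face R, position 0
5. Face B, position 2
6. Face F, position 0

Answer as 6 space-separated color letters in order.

After move 1 (R'): R=RRRR U=WBWB F=GWGW D=YGYG B=YBYB
After move 2 (U): U=WWBB F=RRGW R=YBRR B=OOYB L=GWOO
After move 3 (R'): R=BRYR U=WYBO F=RWGB D=YRYW B=GOGB
After move 4 (F'): F=WBRG U=WYBY R=RRYR D=WOYW L=GOOB
Query 1: F[3] = G
Query 2: D[2] = Y
Query 3: U[3] = Y
Query 4: R[0] = R
Query 5: B[2] = G
Query 6: F[0] = W

Answer: G Y Y R G W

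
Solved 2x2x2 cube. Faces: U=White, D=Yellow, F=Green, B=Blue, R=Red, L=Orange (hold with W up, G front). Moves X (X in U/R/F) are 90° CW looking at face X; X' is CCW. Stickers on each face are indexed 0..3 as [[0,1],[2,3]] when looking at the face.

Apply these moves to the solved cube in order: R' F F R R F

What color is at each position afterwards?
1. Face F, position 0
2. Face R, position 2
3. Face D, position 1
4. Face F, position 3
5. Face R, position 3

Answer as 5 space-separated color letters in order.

After move 1 (R'): R=RRRR U=WBWB F=GWGW D=YGYG B=YBYB
After move 2 (F): F=GGWW U=WBOO R=WRBR D=RRYG L=OYOG
After move 3 (F): F=WGWG U=WBGY R=OROR D=BWYG L=OROR
After move 4 (R): R=OORR U=WGGG F=WWWG D=BYYY B=YBBB
After move 5 (R): R=RORO U=WWGG F=WYWY D=BBYY B=GBGB
After move 6 (F): F=WWYY U=WWRR R=GOGO D=RRYY L=OBOB
Query 1: F[0] = W
Query 2: R[2] = G
Query 3: D[1] = R
Query 4: F[3] = Y
Query 5: R[3] = O

Answer: W G R Y O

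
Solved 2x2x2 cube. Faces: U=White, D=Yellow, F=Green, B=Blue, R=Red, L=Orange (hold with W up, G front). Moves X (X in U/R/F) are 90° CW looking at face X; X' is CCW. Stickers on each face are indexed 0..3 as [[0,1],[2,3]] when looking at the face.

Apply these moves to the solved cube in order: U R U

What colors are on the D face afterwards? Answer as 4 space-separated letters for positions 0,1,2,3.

Answer: Y B Y O

Derivation:
After move 1 (U): U=WWWW F=RRGG R=BBRR B=OOBB L=GGOO
After move 2 (R): R=RBRB U=WRWG F=RYGY D=YBYO B=WOWB
After move 3 (U): U=WWGR F=RBGY R=WORB B=GGWB L=RYOO
Query: D face = YBYO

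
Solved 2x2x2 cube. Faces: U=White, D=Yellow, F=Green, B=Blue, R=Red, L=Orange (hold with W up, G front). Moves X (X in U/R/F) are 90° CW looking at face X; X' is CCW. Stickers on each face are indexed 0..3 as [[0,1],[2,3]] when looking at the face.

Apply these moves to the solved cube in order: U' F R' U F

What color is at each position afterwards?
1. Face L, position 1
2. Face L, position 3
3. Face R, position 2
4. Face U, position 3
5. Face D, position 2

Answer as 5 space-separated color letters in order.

Answer: R O B W Y

Derivation:
After move 1 (U'): U=WWWW F=OOGG R=GGRR B=RRBB L=BBOO
After move 2 (F): F=GOGO U=WWOB R=WGWR D=RGYY L=BYOY
After move 3 (R'): R=GRWW U=WBOR F=GWGB D=ROYO B=YRGB
After move 4 (U): U=OWRB F=GRGB R=YRWW B=BYGB L=GWOY
After move 5 (F): F=GGBR U=OWYW R=RRBW D=WYYO L=GROO
Query 1: L[1] = R
Query 2: L[3] = O
Query 3: R[2] = B
Query 4: U[3] = W
Query 5: D[2] = Y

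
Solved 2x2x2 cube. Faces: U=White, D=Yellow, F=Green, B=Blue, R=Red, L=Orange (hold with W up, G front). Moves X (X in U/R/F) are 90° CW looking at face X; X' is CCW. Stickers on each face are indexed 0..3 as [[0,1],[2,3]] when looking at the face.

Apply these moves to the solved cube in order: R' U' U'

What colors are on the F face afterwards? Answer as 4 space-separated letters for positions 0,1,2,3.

Answer: Y B G W

Derivation:
After move 1 (R'): R=RRRR U=WBWB F=GWGW D=YGYG B=YBYB
After move 2 (U'): U=BBWW F=OOGW R=GWRR B=RRYB L=YBOO
After move 3 (U'): U=BWBW F=YBGW R=OORR B=GWYB L=RROO
Query: F face = YBGW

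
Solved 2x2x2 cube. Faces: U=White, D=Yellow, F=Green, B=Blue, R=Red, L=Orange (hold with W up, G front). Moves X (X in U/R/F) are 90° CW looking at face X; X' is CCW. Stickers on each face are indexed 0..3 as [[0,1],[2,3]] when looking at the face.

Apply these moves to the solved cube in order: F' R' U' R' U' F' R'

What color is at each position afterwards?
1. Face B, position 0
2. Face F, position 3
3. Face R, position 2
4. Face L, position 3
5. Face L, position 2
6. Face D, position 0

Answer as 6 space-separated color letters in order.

Answer: R G W B O R

Derivation:
After move 1 (F'): F=GGGG U=WWRR R=YRYR D=OOYY L=OWOW
After move 2 (R'): R=RRYY U=WBRB F=GWGR D=OGYG B=YBOB
After move 3 (U'): U=BBWR F=OWGR R=GWYY B=RROB L=YBOW
After move 4 (R'): R=WYGY U=BOWR F=OBGR D=OWYR B=GRGB
After move 5 (U'): U=ORBW F=YBGR R=OBGY B=WYGB L=GROW
After move 6 (F'): F=BRYG U=OROG R=WBOY D=RWYR L=GWOB
After move 7 (R'): R=BYWO U=OGOW F=BRYG D=RRYG B=RYWB
Query 1: B[0] = R
Query 2: F[3] = G
Query 3: R[2] = W
Query 4: L[3] = B
Query 5: L[2] = O
Query 6: D[0] = R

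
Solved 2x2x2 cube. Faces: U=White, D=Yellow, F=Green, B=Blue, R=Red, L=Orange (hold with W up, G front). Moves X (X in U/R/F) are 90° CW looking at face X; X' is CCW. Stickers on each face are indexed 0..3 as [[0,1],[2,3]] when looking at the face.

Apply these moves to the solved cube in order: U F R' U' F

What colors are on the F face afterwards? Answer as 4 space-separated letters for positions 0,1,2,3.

After move 1 (U): U=WWWW F=RRGG R=BBRR B=OOBB L=GGOO
After move 2 (F): F=GRGR U=WWOG R=WBWR D=RBYY L=GYOY
After move 3 (R'): R=BRWW U=WBOO F=GWGG D=RRYR B=YOBB
After move 4 (U'): U=BOWO F=GYGG R=GWWW B=BRBB L=YOOY
After move 5 (F): F=GGGY U=BOYO R=WWOW D=WGYR L=YROR
Query: F face = GGGY

Answer: G G G Y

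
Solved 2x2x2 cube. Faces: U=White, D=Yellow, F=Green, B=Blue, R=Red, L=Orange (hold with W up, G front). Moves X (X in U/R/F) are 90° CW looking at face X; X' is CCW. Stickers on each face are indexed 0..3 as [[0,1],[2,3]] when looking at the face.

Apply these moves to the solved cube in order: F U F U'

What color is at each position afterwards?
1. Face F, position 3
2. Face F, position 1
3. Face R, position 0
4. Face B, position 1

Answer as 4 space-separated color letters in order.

After move 1 (F): F=GGGG U=WWOO R=WRWR D=RRYY L=OYOY
After move 2 (U): U=OWOW F=WRGG R=BBWR B=OYBB L=GGOY
After move 3 (F): F=GWGR U=OWYG R=OBWR D=WBYY L=GROR
After move 4 (U'): U=WGOY F=GRGR R=GWWR B=OBBB L=OYOR
Query 1: F[3] = R
Query 2: F[1] = R
Query 3: R[0] = G
Query 4: B[1] = B

Answer: R R G B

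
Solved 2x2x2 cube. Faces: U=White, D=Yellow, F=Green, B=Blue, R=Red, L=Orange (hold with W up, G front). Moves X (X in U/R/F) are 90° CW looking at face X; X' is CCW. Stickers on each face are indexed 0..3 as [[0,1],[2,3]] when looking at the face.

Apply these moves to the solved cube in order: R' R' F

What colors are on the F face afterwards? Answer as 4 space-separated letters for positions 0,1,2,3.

After move 1 (R'): R=RRRR U=WBWB F=GWGW D=YGYG B=YBYB
After move 2 (R'): R=RRRR U=WYWY F=GBGB D=YWYW B=GBGB
After move 3 (F): F=GGBB U=WYOO R=WRYR D=RRYW L=OYOW
Query: F face = GGBB

Answer: G G B B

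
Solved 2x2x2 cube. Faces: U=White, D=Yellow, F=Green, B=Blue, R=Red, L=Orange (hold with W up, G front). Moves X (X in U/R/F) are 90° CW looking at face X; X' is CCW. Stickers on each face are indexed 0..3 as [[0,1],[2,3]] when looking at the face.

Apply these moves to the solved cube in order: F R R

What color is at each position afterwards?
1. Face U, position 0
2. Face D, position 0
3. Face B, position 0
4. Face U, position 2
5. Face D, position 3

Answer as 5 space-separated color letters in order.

After move 1 (F): F=GGGG U=WWOO R=WRWR D=RRYY L=OYOY
After move 2 (R): R=WWRR U=WGOG F=GRGY D=RBYB B=OBWB
After move 3 (R): R=RWRW U=WROY F=GBGB D=RWYO B=GBGB
Query 1: U[0] = W
Query 2: D[0] = R
Query 3: B[0] = G
Query 4: U[2] = O
Query 5: D[3] = O

Answer: W R G O O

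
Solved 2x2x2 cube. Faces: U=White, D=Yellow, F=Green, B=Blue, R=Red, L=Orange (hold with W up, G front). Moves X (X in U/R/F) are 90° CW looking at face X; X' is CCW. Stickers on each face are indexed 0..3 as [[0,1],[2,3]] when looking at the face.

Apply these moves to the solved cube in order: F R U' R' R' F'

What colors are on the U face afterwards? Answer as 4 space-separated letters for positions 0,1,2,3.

After move 1 (F): F=GGGG U=WWOO R=WRWR D=RRYY L=OYOY
After move 2 (R): R=WWRR U=WGOG F=GRGY D=RBYB B=OBWB
After move 3 (U'): U=GGWO F=OYGY R=GRRR B=WWWB L=OBOY
After move 4 (R'): R=RRGR U=GWWW F=OGGO D=RYYY B=BWBB
After move 5 (R'): R=RRRG U=GBWB F=OWGW D=RGYO B=YWYB
After move 6 (F'): F=WWOG U=GBRR R=GRRG D=BYYO L=OBOW
Query: U face = GBRR

Answer: G B R R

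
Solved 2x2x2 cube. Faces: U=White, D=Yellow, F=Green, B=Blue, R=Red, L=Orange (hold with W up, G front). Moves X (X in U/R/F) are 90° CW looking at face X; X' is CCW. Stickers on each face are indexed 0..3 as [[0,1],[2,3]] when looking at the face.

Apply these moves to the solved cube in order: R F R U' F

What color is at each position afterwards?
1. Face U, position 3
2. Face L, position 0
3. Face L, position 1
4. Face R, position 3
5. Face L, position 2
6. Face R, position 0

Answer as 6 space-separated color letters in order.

After move 1 (R): R=RRRR U=WGWG F=GYGY D=YBYB B=WBWB
After move 2 (F): F=GGYY U=WGOO R=WRGR D=RRYB L=OYOB
After move 3 (R): R=GWRR U=WGOY F=GRYB D=RWYW B=OBGB
After move 4 (U'): U=GYWO F=OYYB R=GRRR B=GWGB L=OBOB
After move 5 (F): F=YOBY U=GYBB R=WROR D=RGYW L=OROW
Query 1: U[3] = B
Query 2: L[0] = O
Query 3: L[1] = R
Query 4: R[3] = R
Query 5: L[2] = O
Query 6: R[0] = W

Answer: B O R R O W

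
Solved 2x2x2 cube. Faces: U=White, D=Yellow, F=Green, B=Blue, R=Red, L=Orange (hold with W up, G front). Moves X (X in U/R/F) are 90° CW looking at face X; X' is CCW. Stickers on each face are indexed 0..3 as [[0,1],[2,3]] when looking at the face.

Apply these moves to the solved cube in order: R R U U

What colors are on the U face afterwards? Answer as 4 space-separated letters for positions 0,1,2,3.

After move 1 (R): R=RRRR U=WGWG F=GYGY D=YBYB B=WBWB
After move 2 (R): R=RRRR U=WYWY F=GBGB D=YWYW B=GBGB
After move 3 (U): U=WWYY F=RRGB R=GBRR B=OOGB L=GBOO
After move 4 (U): U=YWYW F=GBGB R=OORR B=GBGB L=RROO
Query: U face = YWYW

Answer: Y W Y W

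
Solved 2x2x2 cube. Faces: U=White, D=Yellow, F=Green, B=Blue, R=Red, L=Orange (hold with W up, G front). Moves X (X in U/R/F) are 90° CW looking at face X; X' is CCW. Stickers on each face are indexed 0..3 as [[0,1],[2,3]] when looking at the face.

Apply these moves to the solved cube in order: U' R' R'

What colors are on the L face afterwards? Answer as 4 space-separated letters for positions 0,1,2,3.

Answer: B B O O

Derivation:
After move 1 (U'): U=WWWW F=OOGG R=GGRR B=RRBB L=BBOO
After move 2 (R'): R=GRGR U=WBWR F=OWGW D=YOYG B=YRYB
After move 3 (R'): R=RRGG U=WYWY F=OBGR D=YWYW B=GROB
Query: L face = BBOO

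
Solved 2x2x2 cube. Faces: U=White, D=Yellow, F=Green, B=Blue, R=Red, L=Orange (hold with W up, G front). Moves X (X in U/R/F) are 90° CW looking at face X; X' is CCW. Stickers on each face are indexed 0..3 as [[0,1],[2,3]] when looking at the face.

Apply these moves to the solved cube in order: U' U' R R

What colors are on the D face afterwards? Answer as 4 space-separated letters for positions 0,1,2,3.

Answer: Y W Y W

Derivation:
After move 1 (U'): U=WWWW F=OOGG R=GGRR B=RRBB L=BBOO
After move 2 (U'): U=WWWW F=BBGG R=OORR B=GGBB L=RROO
After move 3 (R): R=RORO U=WBWG F=BYGY D=YBYG B=WGWB
After move 4 (R): R=RROO U=WYWY F=BBGG D=YWYW B=GGBB
Query: D face = YWYW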